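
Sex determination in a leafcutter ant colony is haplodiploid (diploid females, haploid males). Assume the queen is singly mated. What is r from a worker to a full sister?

Haplodiploid full sisters inherit their father's entire haploid genome identically (contributing 1/2) and on average half of their mother's contribution (1/2 · 1/2 = 1/4); r = 1/2 + 1/4 = 3/4.

0.75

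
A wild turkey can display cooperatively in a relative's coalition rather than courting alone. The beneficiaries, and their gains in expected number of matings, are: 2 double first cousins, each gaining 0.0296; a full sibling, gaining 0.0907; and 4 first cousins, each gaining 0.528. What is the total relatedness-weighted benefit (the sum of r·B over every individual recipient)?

r to a double first cousin = 1/4 (double first cousins share both grandparent pairs — four paths of length 4: r = 4·(1/2)^4 = 1/4).
r to a full sibling = 1/2 (full sibs share both parents — two paths of length 2: r = 2·(1/2)^2 = 1/2).
r to a first cousin = 0.125 (first cousins share one grandparent pair — two paths of length 4: r = 2·(1/2)^4 = 1/8).
Summing one r·B term per recipient: 2·0.25·0.0296 + 1·0.5·0.0907 + 4·0.125·0.528 = 0.32415.

0.32415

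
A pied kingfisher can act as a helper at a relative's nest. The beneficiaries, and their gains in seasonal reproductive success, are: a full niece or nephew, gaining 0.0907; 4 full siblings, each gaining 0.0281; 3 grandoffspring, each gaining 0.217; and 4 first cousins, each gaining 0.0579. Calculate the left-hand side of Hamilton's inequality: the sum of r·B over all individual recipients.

0.270575

r to a full niece or nephew = 1/4 (full aunt/uncle↔niece/nephew: two paths of length 3 through the shared grandparent pair: r = 2·(1/2)^3 = 1/4).
r to a full sibling = 1/2 (full sibs share both parents — two paths of length 2: r = 2·(1/2)^2 = 1/2).
r to a grandoffspring = 0.25 (two parent–offspring links: r = (1/2)^2 = 1/4).
r to a first cousin = 1/8 (first cousins share one grandparent pair — two paths of length 4: r = 2·(1/2)^4 = 1/8).
Summing one r·B term per recipient: 1·0.25·0.0907 + 4·0.5·0.0281 + 3·0.25·0.217 + 4·0.125·0.0579 = 0.270575.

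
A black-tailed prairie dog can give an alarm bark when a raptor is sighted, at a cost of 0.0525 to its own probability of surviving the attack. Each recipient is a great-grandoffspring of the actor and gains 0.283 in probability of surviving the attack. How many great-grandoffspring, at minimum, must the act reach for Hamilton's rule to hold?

2

r to a great-grandoffspring = 1/8 (three parent–offspring links: r = (1/2)^3 = 1/8).
Hamilton's rule: n·r·B > C  ⇒  n > C/(r·B) = 0.0525/(0.125·0.283) = 1.484.
The smallest integer exceeding 1.484 is 2.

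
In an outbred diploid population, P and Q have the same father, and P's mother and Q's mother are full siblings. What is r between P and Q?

Relatedness sums over independent paths through distinct common ancestors.
P and Q are related in two ways: half-sibs through their shared father (r = 1/4) and first cousins through their mothers (r = 1/8).
r = 1/4 + 1/8 = 0.375.

0.375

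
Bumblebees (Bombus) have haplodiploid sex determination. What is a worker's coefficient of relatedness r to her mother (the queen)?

One meiotic link between diploid queen and diploid daughter: r = 1/2.

0.5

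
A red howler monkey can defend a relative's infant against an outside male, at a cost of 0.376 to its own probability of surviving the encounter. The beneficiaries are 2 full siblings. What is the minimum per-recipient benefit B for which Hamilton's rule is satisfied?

r to a full sibling = 1/2 (full sibs share both parents — two paths of length 2: r = 2·(1/2)^2 = 1/2).
Hamilton's rule with n recipients of equal r: n·r·B > C, so B > C/(n·r) = 0.376/(2·0.5) = 0.376.

0.376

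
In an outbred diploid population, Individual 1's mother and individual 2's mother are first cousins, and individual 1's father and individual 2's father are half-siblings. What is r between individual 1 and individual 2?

Relatedness sums over independent paths through distinct common ancestors.
Individual 1 and individual 2 are related in two ways: second cousins through their mothers (r = 1/32) and half first cousins through their fathers (r = 1/16).
r = 1/32 + 1/16 = 0.09375.

0.09375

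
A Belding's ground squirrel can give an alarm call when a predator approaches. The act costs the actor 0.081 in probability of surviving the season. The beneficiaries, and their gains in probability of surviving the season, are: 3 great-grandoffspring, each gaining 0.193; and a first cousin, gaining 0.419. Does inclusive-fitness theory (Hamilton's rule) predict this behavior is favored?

Yes

Hamilton's rule: the trait is favored when the sum of r·B over every recipient exceeds the actor's cost C.
r to a great-grandoffspring = 0.125 (three parent–offspring links: r = (1/2)^3 = 1/8).
r to a first cousin = 0.125 (first cousins share one grandparent pair — two paths of length 4: r = 2·(1/2)^4 = 1/8).
Summing one r·B term per recipient: 3·0.125·0.193 + 1·0.125·0.419 = 0.12475.
0.12475 > 0.081: the indirect benefit exceeds the cost.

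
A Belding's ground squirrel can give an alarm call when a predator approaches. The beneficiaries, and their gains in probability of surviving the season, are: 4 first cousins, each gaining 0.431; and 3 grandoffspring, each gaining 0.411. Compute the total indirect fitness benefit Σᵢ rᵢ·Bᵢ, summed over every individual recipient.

r to a first cousin = 1/8 (first cousins share one grandparent pair — two paths of length 4: r = 2·(1/2)^4 = 1/8).
r to a grandoffspring = 1/4 (two parent–offspring links: r = (1/2)^2 = 1/4).
Summing one r·B term per recipient: 4·0.125·0.431 + 3·0.25·0.411 = 0.52375.

0.52375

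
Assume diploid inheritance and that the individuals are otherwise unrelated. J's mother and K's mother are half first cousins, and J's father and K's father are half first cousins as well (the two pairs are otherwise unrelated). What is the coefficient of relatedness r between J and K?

Relatedness sums over independent paths through distinct common ancestors.
J and K are related in two ways: half second cousins through their mothers (r = 1/64) and half second cousins through their fathers (r = 1/64).
r = 1/64 + 1/64 = 0.03125.

0.03125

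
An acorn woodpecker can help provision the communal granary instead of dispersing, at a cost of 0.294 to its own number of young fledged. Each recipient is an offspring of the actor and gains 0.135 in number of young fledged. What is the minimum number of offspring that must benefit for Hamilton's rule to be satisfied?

5

r to an offspring = 0.5 (one parent–offspring link: r = (1/2)^1 = 1/2).
Hamilton's rule: n·r·B > C  ⇒  n > C/(r·B) = 0.294/(0.5·0.135) = 4.356.
The smallest integer exceeding 4.356 is 5.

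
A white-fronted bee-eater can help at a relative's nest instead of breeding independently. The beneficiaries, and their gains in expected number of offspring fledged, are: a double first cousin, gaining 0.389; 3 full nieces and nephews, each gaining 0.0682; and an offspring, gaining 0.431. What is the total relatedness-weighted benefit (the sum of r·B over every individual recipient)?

r to a double first cousin = 0.25 (double first cousins share both grandparent pairs — four paths of length 4: r = 4·(1/2)^4 = 1/4).
r to a full niece or nephew = 0.25 (full aunt/uncle↔niece/nephew: two paths of length 3 through the shared grandparent pair: r = 2·(1/2)^3 = 1/4).
r to an offspring = 0.5 (one parent–offspring link: r = (1/2)^1 = 1/2).
Summing one r·B term per recipient: 1·0.25·0.389 + 3·0.25·0.0682 + 1·0.5·0.431 = 0.3639.

0.3639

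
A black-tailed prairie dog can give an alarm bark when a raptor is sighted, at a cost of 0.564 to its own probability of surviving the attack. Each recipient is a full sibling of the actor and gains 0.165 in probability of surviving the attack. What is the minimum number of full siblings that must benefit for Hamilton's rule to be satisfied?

7

r to a full sibling = 0.5 (full sibs share both parents — two paths of length 2: r = 2·(1/2)^2 = 1/2).
Hamilton's rule: n·r·B > C  ⇒  n > C/(r·B) = 0.564/(0.5·0.165) = 6.836.
The smallest integer exceeding 6.836 is 7.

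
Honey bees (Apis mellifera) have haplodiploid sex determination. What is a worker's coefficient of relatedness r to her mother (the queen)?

0.5

One meiotic link between diploid queen and diploid daughter: r = 1/2.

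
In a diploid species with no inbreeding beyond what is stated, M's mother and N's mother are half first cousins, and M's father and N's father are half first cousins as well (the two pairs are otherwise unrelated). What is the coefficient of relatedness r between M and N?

0.03125

With two independent routes of shared ancestry, r is the sum of the two contributions.
M and N are related in two ways: half second cousins through their mothers (r = 1/64) and half second cousins through their fathers (r = 1/64).
r = 1/64 + 1/64 = 1/32 = 0.03125.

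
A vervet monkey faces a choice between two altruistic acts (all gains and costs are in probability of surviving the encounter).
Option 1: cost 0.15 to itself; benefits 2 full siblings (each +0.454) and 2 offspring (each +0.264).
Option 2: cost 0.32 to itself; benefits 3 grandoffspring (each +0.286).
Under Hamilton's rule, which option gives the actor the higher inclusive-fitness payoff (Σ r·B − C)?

Option 1: r to a full sibling = 0.5.
Option 1: r to an offspring = 0.5.
Option 1: Σ r·B − C = (2·0.5·0.454 + 2·0.5·0.264) − 0.15 = 0.568.
Option 2: r to a grandoffspring = 0.25.
Option 2: Σ r·B − C = (3·0.25·0.286) − 0.32 = -0.1055.
Option 1 has the higher net inclusive-fitness payoff.

Option 1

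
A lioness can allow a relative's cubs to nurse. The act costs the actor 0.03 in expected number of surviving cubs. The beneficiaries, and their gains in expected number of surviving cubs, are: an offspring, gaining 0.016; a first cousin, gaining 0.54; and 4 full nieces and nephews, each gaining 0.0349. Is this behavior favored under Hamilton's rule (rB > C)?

Hamilton's rule: the trait is favored when the sum of r·B over every recipient exceeds the actor's cost C.
r to an offspring = 1/2 (one parent–offspring link: r = (1/2)^1 = 1/2).
r to a first cousin = 0.125 (first cousins share one grandparent pair — two paths of length 4: r = 2·(1/2)^4 = 1/8).
r to a full niece or nephew = 0.25 (full aunt/uncle↔niece/nephew: two paths of length 3 through the shared grandparent pair: r = 2·(1/2)^3 = 1/4).
Summing one r·B term per recipient: 1·0.5·0.016 + 1·0.125·0.54 + 4·0.25·0.0349 = 0.1104.
0.1104 > 0.03: the indirect benefit exceeds the cost.

Yes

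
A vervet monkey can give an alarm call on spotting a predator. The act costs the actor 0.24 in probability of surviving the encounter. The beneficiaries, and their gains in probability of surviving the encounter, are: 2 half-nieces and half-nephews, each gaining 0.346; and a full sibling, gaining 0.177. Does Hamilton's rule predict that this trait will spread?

Hamilton's rule: the trait is favored when the sum of r·B over every recipient exceeds the actor's cost C.
r to a half-niece or half-nephew = 1/8 (half-aunt/uncle↔niece/nephew: one path of length 3: r = (1/2)^3 = 1/8).
r to a full sibling = 1/2 (full sibs share both parents — two paths of length 2: r = 2·(1/2)^2 = 1/2).
Summing one r·B term per recipient: 2·0.125·0.346 + 1·0.5·0.177 = 0.175.
0.175 < 0.24: the indirect benefit is less than the cost.

No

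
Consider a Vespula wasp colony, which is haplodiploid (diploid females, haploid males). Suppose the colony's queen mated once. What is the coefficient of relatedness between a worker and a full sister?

Haplodiploid full sisters inherit their father's entire haploid genome identically (contributing 1/2) and on average half of their mother's contribution (1/2 · 1/2 = 1/4); r = 1/2 + 1/4 = 3/4.

0.75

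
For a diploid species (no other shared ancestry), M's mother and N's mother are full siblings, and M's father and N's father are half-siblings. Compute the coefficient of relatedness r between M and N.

Relatedness sums over independent paths through distinct common ancestors.
M and N are related in two ways: first cousins through their mothers (r = 1/8) and half first cousins through their fathers (r = 1/16).
r = 1/8 + 1/16 = 3/16 = 0.1875.

0.1875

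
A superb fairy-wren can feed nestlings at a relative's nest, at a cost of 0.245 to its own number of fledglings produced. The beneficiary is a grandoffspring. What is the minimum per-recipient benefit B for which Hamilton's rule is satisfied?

0.98

r to a grandoffspring = 1/4 (two parent–offspring links: r = (1/2)^2 = 1/4).
Hamilton's rule with n recipients of equal r: n·r·B > C, so B > C/(n·r) = 0.245/(1·0.25) = 0.98.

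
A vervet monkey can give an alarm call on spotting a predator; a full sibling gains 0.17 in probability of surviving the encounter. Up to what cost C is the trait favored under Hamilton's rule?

0.085

r to a full sibling = 1/2 (full sibs share both parents — two paths of length 2: r = 2·(1/2)^2 = 1/2).
Hamilton's rule: n·r·B > C, so the trait is favored while C < n·r·B = 1·0.5·0.17 = 0.085.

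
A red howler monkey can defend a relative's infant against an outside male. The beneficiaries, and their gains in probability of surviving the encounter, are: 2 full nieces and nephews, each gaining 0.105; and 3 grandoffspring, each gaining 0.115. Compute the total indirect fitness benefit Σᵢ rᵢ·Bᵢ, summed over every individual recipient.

0.13875

r to a full niece or nephew = 1/4 (full aunt/uncle↔niece/nephew: two paths of length 3 through the shared grandparent pair: r = 2·(1/2)^3 = 1/4).
r to a grandoffspring = 0.25 (two parent–offspring links: r = (1/2)^2 = 1/4).
Summing one r·B term per recipient: 2·0.25·0.105 + 3·0.25·0.115 = 0.13875.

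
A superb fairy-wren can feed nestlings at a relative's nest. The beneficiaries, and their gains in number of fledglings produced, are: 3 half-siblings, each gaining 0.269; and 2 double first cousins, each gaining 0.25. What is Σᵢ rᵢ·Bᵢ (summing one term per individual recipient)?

r to a half-sibling = 1/4 (half-sibs share one parent — one path of length 2: r = (1/2)^2 = 1/4).
r to a double first cousin = 1/4 (double first cousins share both grandparent pairs — four paths of length 4: r = 4·(1/2)^4 = 1/4).
Summing one r·B term per recipient: 3·0.25·0.269 + 2·0.25·0.25 = 0.32675.

0.32675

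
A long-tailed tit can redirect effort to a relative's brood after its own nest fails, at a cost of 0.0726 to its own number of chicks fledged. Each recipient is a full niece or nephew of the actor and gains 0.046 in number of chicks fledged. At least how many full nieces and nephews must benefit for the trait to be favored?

7

r to a full niece or nephew = 1/4 (full aunt/uncle↔niece/nephew: two paths of length 3 through the shared grandparent pair: r = 2·(1/2)^3 = 1/4).
Hamilton's rule: n·r·B > C  ⇒  n > C/(r·B) = 0.0726/(0.25·0.046) = 6.313.
The smallest integer exceeding 6.313 is 7.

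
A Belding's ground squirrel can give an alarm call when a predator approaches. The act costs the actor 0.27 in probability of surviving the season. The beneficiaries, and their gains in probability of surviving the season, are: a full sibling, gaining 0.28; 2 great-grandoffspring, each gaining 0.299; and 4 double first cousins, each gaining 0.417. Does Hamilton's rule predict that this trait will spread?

Hamilton's rule: the trait is favored when the sum of r·B over every recipient exceeds the actor's cost C.
r to a full sibling = 0.5 (full sibs share both parents — two paths of length 2: r = 2·(1/2)^2 = 1/2).
r to a great-grandoffspring = 1/8 (three parent–offspring links: r = (1/2)^3 = 1/8).
r to a double first cousin = 1/4 (double first cousins share both grandparent pairs — four paths of length 4: r = 4·(1/2)^4 = 1/4).
Summing one r·B term per recipient: 1·0.5·0.28 + 2·0.125·0.299 + 4·0.25·0.417 = 0.63175.
0.63175 > 0.27: the indirect benefit exceeds the cost.

Yes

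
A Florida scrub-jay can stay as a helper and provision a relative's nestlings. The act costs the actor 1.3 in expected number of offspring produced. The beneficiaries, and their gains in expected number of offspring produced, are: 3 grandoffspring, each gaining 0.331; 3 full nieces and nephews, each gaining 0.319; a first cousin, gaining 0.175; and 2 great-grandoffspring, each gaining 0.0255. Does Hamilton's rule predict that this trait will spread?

Hamilton's rule: the trait is favored when the sum of r·B over every recipient exceeds the actor's cost C.
r to a grandoffspring = 1/4 (two parent–offspring links: r = (1/2)^2 = 1/4).
r to a full niece or nephew = 0.25 (full aunt/uncle↔niece/nephew: two paths of length 3 through the shared grandparent pair: r = 2·(1/2)^3 = 1/4).
r to a first cousin = 1/8 (first cousins share one grandparent pair — two paths of length 4: r = 2·(1/2)^4 = 1/8).
r to a great-grandoffspring = 1/8 (three parent–offspring links: r = (1/2)^3 = 1/8).
Summing one r·B term per recipient: 3·0.25·0.331 + 3·0.25·0.319 + 1·0.125·0.175 + 2·0.125·0.0255 = 0.51575.
0.51575 < 1.3: the indirect benefit is less than the cost.

No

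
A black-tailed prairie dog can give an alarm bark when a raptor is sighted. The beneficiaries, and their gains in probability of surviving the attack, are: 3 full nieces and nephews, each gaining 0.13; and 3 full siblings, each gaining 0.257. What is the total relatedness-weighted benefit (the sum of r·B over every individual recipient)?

r to a full niece or nephew = 0.25 (full aunt/uncle↔niece/nephew: two paths of length 3 through the shared grandparent pair: r = 2·(1/2)^3 = 1/4).
r to a full sibling = 1/2 (full sibs share both parents — two paths of length 2: r = 2·(1/2)^2 = 1/2).
Summing one r·B term per recipient: 3·0.25·0.13 + 3·0.5·0.257 = 0.483.

0.483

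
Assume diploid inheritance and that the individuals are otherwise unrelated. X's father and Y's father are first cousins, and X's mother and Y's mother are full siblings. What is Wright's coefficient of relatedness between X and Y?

Independent pedigree routes through distinct common ancestors add.
X and Y are related in two ways: second cousins through their fathers (r = 1/32) and first cousins through their mothers (r = 1/8).
r = 1/32 + 1/8 = 5/32 = 0.15625.

0.15625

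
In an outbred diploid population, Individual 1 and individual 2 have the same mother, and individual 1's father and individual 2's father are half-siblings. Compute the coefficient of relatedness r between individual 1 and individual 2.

0.3125

Relatedness sums over independent paths through distinct common ancestors.
Individual 1 and individual 2 are related in two ways: half-sibs through their shared mother (r = 1/4) and half first cousins through their fathers (r = 1/16).
r = 1/4 + 1/16 = 0.3125.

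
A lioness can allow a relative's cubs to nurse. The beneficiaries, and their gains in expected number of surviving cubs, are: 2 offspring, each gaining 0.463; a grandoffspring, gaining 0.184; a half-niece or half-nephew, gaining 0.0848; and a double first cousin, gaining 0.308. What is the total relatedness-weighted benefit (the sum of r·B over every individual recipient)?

r to an offspring = 1/2 (one parent–offspring link: r = (1/2)^1 = 1/2).
r to a grandoffspring = 0.25 (two parent–offspring links: r = (1/2)^2 = 1/4).
r to a half-niece or half-nephew = 0.125 (half-aunt/uncle↔niece/nephew: one path of length 3: r = (1/2)^3 = 1/8).
r to a double first cousin = 1/4 (double first cousins share both grandparent pairs — four paths of length 4: r = 4·(1/2)^4 = 1/4).
Summing one r·B term per recipient: 2·0.5·0.463 + 1·0.25·0.184 + 1·0.125·0.0848 + 1·0.25·0.308 = 0.5966.

0.5966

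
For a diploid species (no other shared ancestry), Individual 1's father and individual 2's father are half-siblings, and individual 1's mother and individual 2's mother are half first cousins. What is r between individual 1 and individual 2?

With two independent routes of shared ancestry, r is the sum of the two contributions.
Individual 1 and individual 2 are related in two ways: half first cousins through their fathers (r = 1/16) and half second cousins through their mothers (r = 1/64).
r = 1/16 + 1/64 = 0.078125.

0.078125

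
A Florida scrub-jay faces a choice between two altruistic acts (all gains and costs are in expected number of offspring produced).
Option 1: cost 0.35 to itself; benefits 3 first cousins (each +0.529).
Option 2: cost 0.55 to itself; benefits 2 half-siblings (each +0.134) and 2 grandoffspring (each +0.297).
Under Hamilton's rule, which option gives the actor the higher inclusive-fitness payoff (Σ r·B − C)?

Option 1: r to a first cousin = 0.125.
Option 1: Σ r·B − C = (3·0.125·0.529) − 0.35 = -0.151625.
Option 2: r to a half-sibling = 0.25.
Option 2: r to a grandoffspring = 0.25.
Option 2: Σ r·B − C = (2·0.25·0.134 + 2·0.25·0.297) − 0.55 = -0.3345.
Option 1 has the higher net inclusive-fitness payoff.

Option 1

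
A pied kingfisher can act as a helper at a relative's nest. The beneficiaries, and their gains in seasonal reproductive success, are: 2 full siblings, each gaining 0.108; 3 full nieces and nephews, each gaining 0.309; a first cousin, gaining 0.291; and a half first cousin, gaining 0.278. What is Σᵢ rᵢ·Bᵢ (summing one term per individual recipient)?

0.3935

r to a full sibling = 1/2 (full sibs share both parents — two paths of length 2: r = 2·(1/2)^2 = 1/2).
r to a full niece or nephew = 0.25 (full aunt/uncle↔niece/nephew: two paths of length 3 through the shared grandparent pair: r = 2·(1/2)^3 = 1/4).
r to a first cousin = 1/8 (first cousins share one grandparent pair — two paths of length 4: r = 2·(1/2)^4 = 1/8).
r to a half first cousin = 0.0625 (half first cousins share one grandparent — one path of length 4: r = (1/2)^4 = 1/16).
Summing one r·B term per recipient: 2·0.5·0.108 + 3·0.25·0.309 + 1·0.125·0.291 + 1·0.0625·0.278 = 0.3935.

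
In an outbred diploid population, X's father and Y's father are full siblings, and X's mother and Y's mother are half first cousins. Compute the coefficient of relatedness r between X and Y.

Independent pedigree routes through distinct common ancestors add.
X and Y are related in two ways: first cousins through their fathers (r = 1/8) and half second cousins through their mothers (r = 1/64).
r = 1/8 + 1/64 = 9/64 = 0.140625.

0.140625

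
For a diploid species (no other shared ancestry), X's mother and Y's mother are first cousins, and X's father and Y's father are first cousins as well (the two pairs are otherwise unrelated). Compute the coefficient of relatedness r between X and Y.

0.0625

Wright's path rule: contributions from independent ancestry routes add.
X and Y are related in two ways: second cousins through their mothers (r = 1/32) and second cousins through their fathers (r = 1/32).
r = 1/32 + 1/32 = 0.0625.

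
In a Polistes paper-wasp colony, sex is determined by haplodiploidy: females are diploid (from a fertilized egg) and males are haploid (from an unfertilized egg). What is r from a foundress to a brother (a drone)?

Her haploid brother carries none of their father's genes and a random half of their mother's genome; that half matches the maternal half of her own genome with probability 1/2: r = 1/2 · 1/2 = 1/4.

0.25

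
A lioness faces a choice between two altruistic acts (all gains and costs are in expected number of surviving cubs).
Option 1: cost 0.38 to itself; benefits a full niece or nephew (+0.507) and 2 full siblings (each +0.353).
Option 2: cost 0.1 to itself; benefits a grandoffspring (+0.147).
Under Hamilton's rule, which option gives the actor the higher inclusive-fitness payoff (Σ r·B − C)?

Option 1: r to a full niece or nephew = 0.25.
Option 1: r to a full sibling = 0.5.
Option 1: Σ r·B − C = (1·0.25·0.507 + 2·0.5·0.353) − 0.38 = 0.09975.
Option 2: r to a grandoffspring = 0.25.
Option 2: Σ r·B − C = (1·0.25·0.147) − 0.1 = -0.06325.
Option 1 has the higher net inclusive-fitness payoff.

Option 1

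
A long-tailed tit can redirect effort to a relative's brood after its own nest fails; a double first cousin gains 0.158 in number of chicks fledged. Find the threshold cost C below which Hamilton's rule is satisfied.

0.0395

r to a double first cousin = 0.25 (double first cousins share both grandparent pairs — four paths of length 4: r = 4·(1/2)^4 = 1/4).
Hamilton's rule: n·r·B > C, so the trait is favored while C < n·r·B = 1·0.25·0.158 = 0.0395.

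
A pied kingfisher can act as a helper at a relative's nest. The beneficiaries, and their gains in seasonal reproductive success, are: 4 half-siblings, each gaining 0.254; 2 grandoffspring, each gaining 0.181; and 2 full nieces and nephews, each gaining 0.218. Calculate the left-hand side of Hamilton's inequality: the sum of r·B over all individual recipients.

r to a half-sibling = 0.25 (half-sibs share one parent — one path of length 2: r = (1/2)^2 = 1/4).
r to a grandoffspring = 1/4 (two parent–offspring links: r = (1/2)^2 = 1/4).
r to a full niece or nephew = 0.25 (full aunt/uncle↔niece/nephew: two paths of length 3 through the shared grandparent pair: r = 2·(1/2)^3 = 1/4).
Summing one r·B term per recipient: 4·0.25·0.254 + 2·0.25·0.181 + 2·0.25·0.218 = 0.4535.

0.4535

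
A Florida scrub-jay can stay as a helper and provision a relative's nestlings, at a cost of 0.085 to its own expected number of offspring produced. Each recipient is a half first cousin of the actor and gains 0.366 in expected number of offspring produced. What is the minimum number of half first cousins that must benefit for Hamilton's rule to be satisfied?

r to a half first cousin = 1/16 (half first cousins share one grandparent — one path of length 4: r = (1/2)^4 = 1/16).
Hamilton's rule: n·r·B > C  ⇒  n > C/(r·B) = 0.085/(0.0625·0.366) = 3.716.
The smallest integer exceeding 3.716 is 4.

4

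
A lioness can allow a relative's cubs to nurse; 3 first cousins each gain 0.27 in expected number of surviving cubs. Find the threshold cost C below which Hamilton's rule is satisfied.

r to a first cousin = 0.125 (first cousins share one grandparent pair — two paths of length 4: r = 2·(1/2)^4 = 1/8).
Hamilton's rule: n·r·B > C, so the trait is favored while C < n·r·B = 3·0.125·0.27 = 0.10125.

0.10125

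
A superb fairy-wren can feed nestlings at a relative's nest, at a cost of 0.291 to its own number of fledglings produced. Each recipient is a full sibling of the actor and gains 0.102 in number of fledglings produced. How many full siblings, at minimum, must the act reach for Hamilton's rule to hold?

r to a full sibling = 0.5 (full sibs share both parents — two paths of length 2: r = 2·(1/2)^2 = 1/2).
Hamilton's rule: n·r·B > C  ⇒  n > C/(r·B) = 0.291/(0.5·0.102) = 5.706.
The smallest integer exceeding 5.706 is 6.

6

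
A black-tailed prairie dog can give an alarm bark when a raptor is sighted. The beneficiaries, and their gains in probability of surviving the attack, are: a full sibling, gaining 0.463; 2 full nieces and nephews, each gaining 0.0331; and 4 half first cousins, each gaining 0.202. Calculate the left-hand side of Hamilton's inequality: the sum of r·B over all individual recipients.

r to a full sibling = 1/2 (full sibs share both parents — two paths of length 2: r = 2·(1/2)^2 = 1/2).
r to a full niece or nephew = 1/4 (full aunt/uncle↔niece/nephew: two paths of length 3 through the shared grandparent pair: r = 2·(1/2)^3 = 1/4).
r to a half first cousin = 0.0625 (half first cousins share one grandparent — one path of length 4: r = (1/2)^4 = 1/16).
Summing one r·B term per recipient: 1·0.5·0.463 + 2·0.25·0.0331 + 4·0.0625·0.202 = 0.29855.

0.29855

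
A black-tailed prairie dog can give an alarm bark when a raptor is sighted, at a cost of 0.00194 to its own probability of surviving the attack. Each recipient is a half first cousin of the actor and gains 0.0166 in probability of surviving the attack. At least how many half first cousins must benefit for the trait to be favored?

r to a half first cousin = 1/16 (half first cousins share one grandparent — one path of length 4: r = (1/2)^4 = 1/16).
Hamilton's rule: n·r·B > C  ⇒  n > C/(r·B) = 0.00194/(0.0625·0.0166) = 1.87.
The smallest integer exceeding 1.87 is 2.

2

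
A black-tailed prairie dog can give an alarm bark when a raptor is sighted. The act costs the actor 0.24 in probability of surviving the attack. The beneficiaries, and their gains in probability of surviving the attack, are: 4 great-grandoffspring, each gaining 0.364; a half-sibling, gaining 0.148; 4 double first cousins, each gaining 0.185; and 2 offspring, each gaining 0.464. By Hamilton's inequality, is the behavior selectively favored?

Hamilton's rule: the trait is favored when the sum of r·B over every recipient exceeds the actor's cost C.
r to a great-grandoffspring = 1/8 (three parent–offspring links: r = (1/2)^3 = 1/8).
r to a half-sibling = 1/4 (half-sibs share one parent — one path of length 2: r = (1/2)^2 = 1/4).
r to a double first cousin = 0.25 (double first cousins share both grandparent pairs — four paths of length 4: r = 4·(1/2)^4 = 1/4).
r to an offspring = 0.5 (one parent–offspring link: r = (1/2)^1 = 1/2).
Summing one r·B term per recipient: 4·0.125·0.364 + 1·0.25·0.148 + 4·0.25·0.185 + 2·0.5·0.464 = 0.868.
0.868 > 0.24: the indirect benefit exceeds the cost.

Yes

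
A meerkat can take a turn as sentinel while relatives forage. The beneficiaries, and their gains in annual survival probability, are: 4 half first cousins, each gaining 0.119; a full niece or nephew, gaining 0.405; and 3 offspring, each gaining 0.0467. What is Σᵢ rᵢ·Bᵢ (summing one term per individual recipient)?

0.20105

r to a half first cousin = 0.0625 (half first cousins share one grandparent — one path of length 4: r = (1/2)^4 = 1/16).
r to a full niece or nephew = 1/4 (full aunt/uncle↔niece/nephew: two paths of length 3 through the shared grandparent pair: r = 2·(1/2)^3 = 1/4).
r to an offspring = 0.5 (one parent–offspring link: r = (1/2)^1 = 1/2).
Summing one r·B term per recipient: 4·0.0625·0.119 + 1·0.25·0.405 + 3·0.5·0.0467 = 0.20105.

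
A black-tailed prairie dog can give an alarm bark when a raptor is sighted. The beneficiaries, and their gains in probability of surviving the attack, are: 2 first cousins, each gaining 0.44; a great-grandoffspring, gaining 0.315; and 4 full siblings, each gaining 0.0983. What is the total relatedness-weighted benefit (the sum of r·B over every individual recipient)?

r to a first cousin = 0.125 (first cousins share one grandparent pair — two paths of length 4: r = 2·(1/2)^4 = 1/8).
r to a great-grandoffspring = 0.125 (three parent–offspring links: r = (1/2)^3 = 1/8).
r to a full sibling = 0.5 (full sibs share both parents — two paths of length 2: r = 2·(1/2)^2 = 1/2).
Summing one r·B term per recipient: 2·0.125·0.44 + 1·0.125·0.315 + 4·0.5·0.0983 = 0.345975.

0.345975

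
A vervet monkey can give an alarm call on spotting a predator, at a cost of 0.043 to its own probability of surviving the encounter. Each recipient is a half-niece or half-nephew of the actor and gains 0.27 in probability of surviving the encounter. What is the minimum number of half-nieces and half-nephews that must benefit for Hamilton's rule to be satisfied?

2

r to a half-niece or half-nephew = 0.125 (half-aunt/uncle↔niece/nephew: one path of length 3: r = (1/2)^3 = 1/8).
Hamilton's rule: n·r·B > C  ⇒  n > C/(r·B) = 0.043/(0.125·0.27) = 1.274.
The smallest integer exceeding 1.274 is 2.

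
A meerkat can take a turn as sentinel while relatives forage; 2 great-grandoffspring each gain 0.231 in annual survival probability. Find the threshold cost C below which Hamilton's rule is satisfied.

0.05775

r to a great-grandoffspring = 1/8 (three parent–offspring links: r = (1/2)^3 = 1/8).
Hamilton's rule: n·r·B > C, so the trait is favored while C < n·r·B = 2·0.125·0.231 = 0.05775.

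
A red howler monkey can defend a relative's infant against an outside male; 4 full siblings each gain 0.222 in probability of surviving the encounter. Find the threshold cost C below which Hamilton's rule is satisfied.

r to a full sibling = 0.5 (full sibs share both parents — two paths of length 2: r = 2·(1/2)^2 = 1/2).
Hamilton's rule: n·r·B > C, so the trait is favored while C < n·r·B = 4·0.5·0.222 = 0.444.

0.444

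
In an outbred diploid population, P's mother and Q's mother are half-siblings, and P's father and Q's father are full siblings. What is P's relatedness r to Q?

0.1875

Relatedness sums over independent paths through distinct common ancestors.
P and Q are related in two ways: half first cousins through their mothers (r = 1/16) and first cousins through their fathers (r = 1/8).
r = 1/16 + 1/8 = 3/16 = 0.1875.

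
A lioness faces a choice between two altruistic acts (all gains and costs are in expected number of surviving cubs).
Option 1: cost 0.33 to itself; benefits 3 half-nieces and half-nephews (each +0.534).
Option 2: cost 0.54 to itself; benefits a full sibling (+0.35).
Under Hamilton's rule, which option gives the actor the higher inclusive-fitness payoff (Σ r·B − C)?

Option 1

Option 1: r to a half-niece or half-nephew = 0.125.
Option 1: Σ r·B − C = (3·0.125·0.534) − 0.33 = -0.12975.
Option 2: r to a full sibling = 0.5.
Option 2: Σ r·B − C = (1·0.5·0.35) − 0.54 = -0.365.
Option 1 has the higher net inclusive-fitness payoff.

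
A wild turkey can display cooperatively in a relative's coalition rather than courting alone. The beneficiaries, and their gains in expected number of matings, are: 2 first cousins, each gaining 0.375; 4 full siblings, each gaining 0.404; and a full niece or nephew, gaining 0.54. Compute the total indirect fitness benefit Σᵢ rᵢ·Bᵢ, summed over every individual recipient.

1.03675

r to a first cousin = 0.125 (first cousins share one grandparent pair — two paths of length 4: r = 2·(1/2)^4 = 1/8).
r to a full sibling = 0.5 (full sibs share both parents — two paths of length 2: r = 2·(1/2)^2 = 1/2).
r to a full niece or nephew = 0.25 (full aunt/uncle↔niece/nephew: two paths of length 3 through the shared grandparent pair: r = 2·(1/2)^3 = 1/4).
Summing one r·B term per recipient: 2·0.125·0.375 + 4·0.5·0.404 + 1·0.25·0.54 = 1.03675.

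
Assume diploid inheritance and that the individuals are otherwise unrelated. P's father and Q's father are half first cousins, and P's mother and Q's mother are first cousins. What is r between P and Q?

0.046875

Wright's path rule: contributions from independent ancestry routes add.
P and Q are related in two ways: half second cousins through their fathers (r = 1/64) and second cousins through their mothers (r = 1/32).
r = 1/64 + 1/32 = 3/64 = 0.046875.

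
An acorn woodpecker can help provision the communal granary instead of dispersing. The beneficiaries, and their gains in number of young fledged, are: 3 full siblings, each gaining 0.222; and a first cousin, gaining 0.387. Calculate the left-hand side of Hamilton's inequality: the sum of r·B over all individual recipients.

r to a full sibling = 1/2 (full sibs share both parents — two paths of length 2: r = 2·(1/2)^2 = 1/2).
r to a first cousin = 0.125 (first cousins share one grandparent pair — two paths of length 4: r = 2·(1/2)^4 = 1/8).
Summing one r·B term per recipient: 3·0.5·0.222 + 1·0.125·0.387 = 0.381375.

0.381375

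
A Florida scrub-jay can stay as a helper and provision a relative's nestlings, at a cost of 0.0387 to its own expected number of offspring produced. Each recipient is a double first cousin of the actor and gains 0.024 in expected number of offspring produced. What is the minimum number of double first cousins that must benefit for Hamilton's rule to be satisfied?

7

r to a double first cousin = 1/4 (double first cousins share both grandparent pairs — four paths of length 4: r = 4·(1/2)^4 = 1/4).
Hamilton's rule: n·r·B > C  ⇒  n > C/(r·B) = 0.0387/(0.25·0.024) = 6.45.
The smallest integer exceeding 6.45 is 7.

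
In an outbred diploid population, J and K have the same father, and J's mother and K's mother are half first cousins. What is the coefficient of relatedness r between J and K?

0.265625

Independent pedigree routes through distinct common ancestors add.
J and K are related in two ways: half-sibs through their shared father (r = 1/4) and half second cousins through their mothers (r = 1/64).
r = 1/4 + 1/64 = 0.265625.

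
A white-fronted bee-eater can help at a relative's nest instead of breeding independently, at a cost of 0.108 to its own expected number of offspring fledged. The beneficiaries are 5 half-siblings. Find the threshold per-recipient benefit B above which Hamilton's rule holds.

r to a half-sibling = 1/4 (half-sibs share one parent — one path of length 2: r = (1/2)^2 = 1/4).
Hamilton's rule with n recipients of equal r: n·r·B > C, so B > C/(n·r) = 0.108/(5·0.25) = 0.0864.

0.0864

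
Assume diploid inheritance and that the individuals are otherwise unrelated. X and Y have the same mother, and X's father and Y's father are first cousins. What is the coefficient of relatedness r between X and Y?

Wright's path rule: contributions from independent ancestry routes add.
X and Y are related in two ways: half-sibs through their shared mother (r = 1/4) and second cousins through their fathers (r = 1/32).
r = 1/4 + 1/32 = 9/32 = 0.28125.

0.28125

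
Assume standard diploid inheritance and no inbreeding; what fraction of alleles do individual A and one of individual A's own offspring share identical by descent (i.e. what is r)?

0.5

Each parent–offspring link contributes a factor of 1/2, and independent paths through distinct common ancestors add.
One parent–offspring link: r = (1/2)^1 = 1/2.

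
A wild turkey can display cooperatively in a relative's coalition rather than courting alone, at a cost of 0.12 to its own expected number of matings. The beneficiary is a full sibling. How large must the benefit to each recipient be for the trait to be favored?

0.24

r to a full sibling = 1/2 (full sibs share both parents — two paths of length 2: r = 2·(1/2)^2 = 1/2).
Hamilton's rule with n recipients of equal r: n·r·B > C, so B > C/(n·r) = 0.12/(1·0.5) = 0.24.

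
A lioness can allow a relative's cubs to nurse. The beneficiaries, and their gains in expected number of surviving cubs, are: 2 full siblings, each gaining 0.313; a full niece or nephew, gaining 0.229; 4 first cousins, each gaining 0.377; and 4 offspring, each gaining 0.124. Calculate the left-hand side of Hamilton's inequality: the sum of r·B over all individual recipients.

r to a full sibling = 1/2 (full sibs share both parents — two paths of length 2: r = 2·(1/2)^2 = 1/2).
r to a full niece or nephew = 1/4 (full aunt/uncle↔niece/nephew: two paths of length 3 through the shared grandparent pair: r = 2·(1/2)^3 = 1/4).
r to a first cousin = 0.125 (first cousins share one grandparent pair — two paths of length 4: r = 2·(1/2)^4 = 1/8).
r to an offspring = 0.5 (one parent–offspring link: r = (1/2)^1 = 1/2).
Summing one r·B term per recipient: 2·0.5·0.313 + 1·0.25·0.229 + 4·0.125·0.377 + 4·0.5·0.124 = 0.80675.

0.80675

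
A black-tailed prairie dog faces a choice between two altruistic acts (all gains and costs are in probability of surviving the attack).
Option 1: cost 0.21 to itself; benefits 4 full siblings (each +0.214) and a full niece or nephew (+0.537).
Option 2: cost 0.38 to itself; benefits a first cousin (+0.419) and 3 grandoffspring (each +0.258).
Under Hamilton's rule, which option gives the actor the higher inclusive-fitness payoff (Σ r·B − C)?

Option 1

Option 1: r to a full sibling = 0.5.
Option 1: r to a full niece or nephew = 0.25.
Option 1: Σ r·B − C = (4·0.5·0.214 + 1·0.25·0.537) − 0.21 = 0.35225.
Option 2: r to a first cousin = 0.125.
Option 2: r to a grandoffspring = 0.25.
Option 2: Σ r·B − C = (1·0.125·0.419 + 3·0.25·0.258) − 0.38 = -0.134125.
Option 1 has the higher net inclusive-fitness payoff.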